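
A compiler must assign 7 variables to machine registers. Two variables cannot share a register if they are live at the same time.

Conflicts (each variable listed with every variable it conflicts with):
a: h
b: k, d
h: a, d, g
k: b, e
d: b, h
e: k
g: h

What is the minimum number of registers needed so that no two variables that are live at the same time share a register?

a and h conflict, so at least 2 registers are needed.
2 registers suffice: register 1 → {b, h, e}; register 2 → {a, k, d, g}. No two conflicting variables share a register.

2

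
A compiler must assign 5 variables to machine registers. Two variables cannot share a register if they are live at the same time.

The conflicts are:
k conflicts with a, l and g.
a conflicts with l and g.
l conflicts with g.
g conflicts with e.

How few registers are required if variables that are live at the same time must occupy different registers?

4

k, a, l, g pairwise conflict, so at least 4 registers are needed.
4 registers suffice: register 1 → {g}; register 2 → {a, e}; register 3 → {l}; register 4 → {k}. Every pair that conflicts lands in different registers.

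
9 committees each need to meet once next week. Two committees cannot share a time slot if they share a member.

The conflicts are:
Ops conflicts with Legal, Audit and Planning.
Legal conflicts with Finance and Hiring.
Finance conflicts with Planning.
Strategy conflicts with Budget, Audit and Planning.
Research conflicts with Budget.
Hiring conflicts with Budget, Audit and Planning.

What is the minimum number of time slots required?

Legal and Hiring conflict, so at least 2 time slots are needed.
2 time slots suffice: time slot 1 → {Ops, Finance, Strategy, Research, Hiring}; time slot 2 → {Legal, Budget, Audit, Planning}. Each listed conflict is separated.

2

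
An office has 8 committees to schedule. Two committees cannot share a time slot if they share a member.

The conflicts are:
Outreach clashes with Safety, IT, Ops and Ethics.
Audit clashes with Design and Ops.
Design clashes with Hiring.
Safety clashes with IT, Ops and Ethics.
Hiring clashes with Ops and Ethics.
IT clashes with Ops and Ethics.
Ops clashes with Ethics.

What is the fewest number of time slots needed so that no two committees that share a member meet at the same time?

Outreach, Safety, IT, Ops, Ethics all conflict with each other, so at least 5 time slots are needed.
5 time slots suffice: time slot 1 → {Design, Ops}; time slot 2 → {Audit, Ethics}; time slot 3 → {Safety, Hiring}; time slot 4 → {IT}; time slot 5 → {Outreach}. Each listed conflict is separated.

5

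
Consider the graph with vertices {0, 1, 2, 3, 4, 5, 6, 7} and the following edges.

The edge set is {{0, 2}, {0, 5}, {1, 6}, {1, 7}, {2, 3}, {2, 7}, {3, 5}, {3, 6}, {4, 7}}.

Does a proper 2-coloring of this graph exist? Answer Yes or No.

No

The cycle 2-3-6-1-7-2 has odd length 5, so it cannot be 2-colored; at least 3 colors are needed.
So 2 colors are not enough.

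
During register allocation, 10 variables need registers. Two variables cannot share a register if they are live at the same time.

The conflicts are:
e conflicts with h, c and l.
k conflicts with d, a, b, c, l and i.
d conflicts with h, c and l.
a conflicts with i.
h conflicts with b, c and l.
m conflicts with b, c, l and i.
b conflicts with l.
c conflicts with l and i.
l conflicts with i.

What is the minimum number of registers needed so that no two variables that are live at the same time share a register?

4

m, c, l, i pairwise conflict, so at least 4 registers are needed.
4 registers suffice: register 1 → {a, l}; register 2 → {b, c}; register 3 → {k, h, m}; register 4 → {e, d, i}. No two conflicting variables share a register.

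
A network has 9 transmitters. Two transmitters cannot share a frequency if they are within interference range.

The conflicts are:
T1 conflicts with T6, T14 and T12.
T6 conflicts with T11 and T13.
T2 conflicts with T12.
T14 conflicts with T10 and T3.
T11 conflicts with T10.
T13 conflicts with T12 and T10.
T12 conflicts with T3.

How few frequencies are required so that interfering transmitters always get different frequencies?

The cycle T6-T1-T14-T10-T11-T6 has odd length 5, so it cannot be 2-colored; at least 3 frequencies are needed.
3 frequencies suffice: frequency 1 → {T6, T14, T12}; frequency 2 → {T1, T2, T10, T3}; frequency 3 → {T11, T13}. No two conflicting transmitters share a frequency.

3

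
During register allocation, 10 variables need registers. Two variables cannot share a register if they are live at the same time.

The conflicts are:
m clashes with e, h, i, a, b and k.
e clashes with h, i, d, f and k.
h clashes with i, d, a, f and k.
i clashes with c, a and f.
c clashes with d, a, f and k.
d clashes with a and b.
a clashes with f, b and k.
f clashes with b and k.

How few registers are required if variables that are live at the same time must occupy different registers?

4

m, e, h, k are mutually in conflict, so at least 4 registers are needed.
4 registers suffice: m=2, e=1, h=3, i=4, c=3, d=2, a=1, f=2, b=3, k=4. Each listed conflict is separated.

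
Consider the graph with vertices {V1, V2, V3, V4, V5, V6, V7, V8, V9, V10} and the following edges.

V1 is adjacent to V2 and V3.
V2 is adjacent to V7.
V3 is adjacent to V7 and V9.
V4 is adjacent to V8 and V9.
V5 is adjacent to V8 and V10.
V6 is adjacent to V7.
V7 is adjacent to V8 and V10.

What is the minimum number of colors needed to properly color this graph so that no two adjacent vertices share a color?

3

The cycle V8-V7-V3-V9-V4-V8 has odd length 5, so it cannot be 2-colored; at least 3 colors are needed.
One proper 3-coloring: V1=1, V2=2, V3=2, V4=3, V5=1, V6=2, V7=1, V8=2, V9=1, V10=2. Each edge has distinct colors on its endpoints.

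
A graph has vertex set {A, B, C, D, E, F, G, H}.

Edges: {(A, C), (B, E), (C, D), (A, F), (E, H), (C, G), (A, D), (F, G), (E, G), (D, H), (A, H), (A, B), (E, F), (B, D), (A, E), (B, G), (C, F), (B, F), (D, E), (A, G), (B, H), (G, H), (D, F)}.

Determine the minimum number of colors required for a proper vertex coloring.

A, B, D, E, H form a clique, so at least 5 colors are needed.
One proper 5-coloring: A=red, B=purple, C=green, D=blue, E=green, F=yellow, G=blue, H=yellow. Every edge joins two different colors.

5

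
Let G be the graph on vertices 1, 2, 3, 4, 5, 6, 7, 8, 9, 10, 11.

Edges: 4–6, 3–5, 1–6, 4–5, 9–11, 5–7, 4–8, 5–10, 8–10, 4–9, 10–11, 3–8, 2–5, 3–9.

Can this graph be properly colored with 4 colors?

The chromatic number is 3. The cycle 9-3-5-10-11-9 has odd length 5, so it cannot be 2-colored; at least 3 colors are needed.
One proper 3-coloring: 1=b, 2=b, 3=b, 4=b, 5=a, 6=a, 7=b, 8=a, 9=a, 10=b, 11=c.
Since 4 ≥ 3, a proper 4-coloring certainly exists.

Yes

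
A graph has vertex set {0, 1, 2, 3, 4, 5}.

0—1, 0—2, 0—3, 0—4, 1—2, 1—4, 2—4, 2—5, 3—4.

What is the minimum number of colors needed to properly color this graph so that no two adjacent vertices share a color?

4

0, 1, 2, 4 are pairwise adjacent (a clique of size 4), so at least 4 colors are needed.
4 colors suffice: color red → {4, 5}; color blue → {0}; color green → {2, 3}; color yellow → {1}. No two adjacent vertices share a color.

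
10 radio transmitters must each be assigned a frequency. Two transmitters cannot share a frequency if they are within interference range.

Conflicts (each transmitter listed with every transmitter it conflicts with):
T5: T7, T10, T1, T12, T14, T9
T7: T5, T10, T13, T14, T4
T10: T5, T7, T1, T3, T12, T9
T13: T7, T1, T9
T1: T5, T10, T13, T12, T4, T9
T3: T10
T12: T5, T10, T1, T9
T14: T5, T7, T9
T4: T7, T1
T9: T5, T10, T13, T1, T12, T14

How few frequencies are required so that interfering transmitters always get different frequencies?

T5, T10, T1, T12, T9 are mutually in conflict, so at least 5 frequencies are needed.
5 frequencies suffice: frequency 1 → {T7, T3, T9}; frequency 2 → {T10, T13, T14, T4}; frequency 3 → {T1}; frequency 4 → {T5}; frequency 5 → {T12}. Each listed conflict is separated.

5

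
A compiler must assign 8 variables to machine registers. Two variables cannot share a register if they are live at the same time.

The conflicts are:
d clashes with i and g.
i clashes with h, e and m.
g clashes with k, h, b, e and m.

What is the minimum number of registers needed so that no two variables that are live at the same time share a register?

2

d and g conflict, so at least 2 registers are needed.
2 registers suffice: register 1 → {i, g}; register 2 → {d, k, h, b, e, m}. Each listed conflict is separated.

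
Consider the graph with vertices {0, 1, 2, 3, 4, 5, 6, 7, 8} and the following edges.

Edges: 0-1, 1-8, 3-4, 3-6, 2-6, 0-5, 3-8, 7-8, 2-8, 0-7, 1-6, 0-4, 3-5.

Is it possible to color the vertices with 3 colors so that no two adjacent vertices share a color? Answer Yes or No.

Yes

The chromatic number is 3. The cycle 8-7-0-5-3-8 has odd length 5, so it cannot be 2-colored; at least 3 colors are needed.
3 colors suffice: color red → {0, 2, 3}; color blue → {4, 5, 6, 8}; color green → {1, 7}.
That is already a proper 3-coloring.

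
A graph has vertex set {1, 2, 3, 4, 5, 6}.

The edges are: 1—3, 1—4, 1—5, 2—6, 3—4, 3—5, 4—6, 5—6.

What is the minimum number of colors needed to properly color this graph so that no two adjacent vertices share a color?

1, 3, 4 are mutually adjacent, so at least 3 colors are needed.
3 colors suffice: color red → {1, 6}; color blue → {2, 4, 5}; color green → {3}. No two adjacent vertices share a color.

3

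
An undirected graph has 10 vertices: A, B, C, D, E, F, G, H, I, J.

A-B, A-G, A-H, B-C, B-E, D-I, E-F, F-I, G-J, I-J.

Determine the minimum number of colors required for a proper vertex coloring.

The cycle I-J-G-A-B-E-F-I has odd length 7, so it cannot be 2-colored; at least 3 colors are needed.
3 colors suffice: color 1 → {A, C, E, I}; color 2 → {B, D, F, H, J}; color 3 → {G}. No two adjacent vertices share a color.

3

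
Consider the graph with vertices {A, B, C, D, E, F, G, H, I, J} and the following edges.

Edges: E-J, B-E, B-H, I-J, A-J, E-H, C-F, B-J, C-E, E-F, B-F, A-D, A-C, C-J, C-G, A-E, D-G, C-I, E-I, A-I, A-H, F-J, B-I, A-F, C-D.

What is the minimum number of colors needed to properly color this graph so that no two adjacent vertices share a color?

A, C, E, I, J are mutually adjacent (a clique of size 5), so at least 5 colors are needed.
A valid assignment using 5 colors: A=1, B=1, C=3, D=2, E=2, F=5, G=1, H=3, I=5, J=4. Each edge has distinct colors on its endpoints.

5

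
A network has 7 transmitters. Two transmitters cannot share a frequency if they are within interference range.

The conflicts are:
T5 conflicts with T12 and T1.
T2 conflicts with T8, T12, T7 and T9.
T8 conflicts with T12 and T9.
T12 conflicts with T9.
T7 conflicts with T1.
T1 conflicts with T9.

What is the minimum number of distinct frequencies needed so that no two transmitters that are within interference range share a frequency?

T2, T8, T12, T9 all conflict with each other, so at least 4 frequencies are needed.
Using 4 frequencies: T5=1, T2=2, T8=4, T12=3, T7=1, T1=2, T9=1. Every pair that conflicts lands in different frequencies.

4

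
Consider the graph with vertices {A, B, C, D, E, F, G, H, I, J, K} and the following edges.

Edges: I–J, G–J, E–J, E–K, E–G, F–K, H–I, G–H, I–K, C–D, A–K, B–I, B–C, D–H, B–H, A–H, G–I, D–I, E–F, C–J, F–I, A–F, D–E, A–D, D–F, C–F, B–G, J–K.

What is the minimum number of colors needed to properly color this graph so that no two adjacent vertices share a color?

B, G, H, I are mutually adjacent (a clique of size 4), so at least 4 colors are needed.
4 colors suffice: color 1 → {A, C, E, I}; color 2 → {F, H, J}; color 3 → {D, G, K}; color 4 → {B}. No two adjacent vertices share a color.

4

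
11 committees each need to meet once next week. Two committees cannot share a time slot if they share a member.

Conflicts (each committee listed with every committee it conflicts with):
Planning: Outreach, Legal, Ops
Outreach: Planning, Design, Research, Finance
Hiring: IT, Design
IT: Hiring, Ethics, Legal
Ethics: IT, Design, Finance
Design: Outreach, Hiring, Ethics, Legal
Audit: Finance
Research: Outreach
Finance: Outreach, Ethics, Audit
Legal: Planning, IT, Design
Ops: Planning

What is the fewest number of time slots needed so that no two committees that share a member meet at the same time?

IT and Legal conflict, so at least 2 time slots are needed.
2 time slots suffice: time slot 1 → {Outreach, Hiring, Ethics, Audit, Legal, Ops}; time slot 2 → {Planning, IT, Design, Research, Finance}. Every pair that conflicts lands in different time slots.

2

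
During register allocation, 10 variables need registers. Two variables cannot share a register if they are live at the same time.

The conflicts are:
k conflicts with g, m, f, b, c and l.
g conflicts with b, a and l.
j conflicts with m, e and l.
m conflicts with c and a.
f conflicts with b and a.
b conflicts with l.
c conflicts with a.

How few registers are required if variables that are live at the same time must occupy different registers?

4

k, g, b, l pairwise conflict, so at least 4 registers are needed.
4 registers suffice: register 1 → {k, j, a}; register 2 → {m, b, e}; register 3 → {g, f, c}; register 4 → {l}. Each listed conflict is separated.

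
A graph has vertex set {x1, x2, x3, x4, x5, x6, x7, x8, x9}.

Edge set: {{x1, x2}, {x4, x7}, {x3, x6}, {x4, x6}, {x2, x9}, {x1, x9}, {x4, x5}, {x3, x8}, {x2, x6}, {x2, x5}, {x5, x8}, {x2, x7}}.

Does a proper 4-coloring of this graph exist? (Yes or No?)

Yes

The chromatic number is 3. x1, x2, x9 are pairwise adjacent, so at least 3 colors are needed.
One proper 3-coloring: x1=blue, x2=red, x3=green, x4=red, x5=blue, x6=blue, x7=blue, x8=red, x9=green.
Since 4 ≥ 3, a proper 4-coloring certainly exists.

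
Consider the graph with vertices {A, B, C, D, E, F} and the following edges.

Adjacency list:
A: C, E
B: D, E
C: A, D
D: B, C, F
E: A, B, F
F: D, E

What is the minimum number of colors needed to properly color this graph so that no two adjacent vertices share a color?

3

The cycle A-E-F-D-C-A has odd length 5, so it cannot be 2-colored; at least 3 colors are needed.
3 colors suffice: color 1 → {D, E}; color 2 → {A, B, F}; color 3 → {C}. No two adjacent vertices share a color.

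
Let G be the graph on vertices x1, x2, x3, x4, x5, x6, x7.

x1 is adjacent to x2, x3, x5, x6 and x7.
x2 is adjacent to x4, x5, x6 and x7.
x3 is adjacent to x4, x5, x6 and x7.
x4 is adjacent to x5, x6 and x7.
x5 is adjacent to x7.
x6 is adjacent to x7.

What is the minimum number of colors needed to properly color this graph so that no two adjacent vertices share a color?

4

x3, x4, x5, x7 are mutually adjacent (a clique of size 4), so at least 4 colors are needed.
4 colors suffice: color 1 → {x7}; color 2 → {x2, x3}; color 3 → {x5, x6}; color 4 → {x1, x4}. No two adjacent vertices share a color.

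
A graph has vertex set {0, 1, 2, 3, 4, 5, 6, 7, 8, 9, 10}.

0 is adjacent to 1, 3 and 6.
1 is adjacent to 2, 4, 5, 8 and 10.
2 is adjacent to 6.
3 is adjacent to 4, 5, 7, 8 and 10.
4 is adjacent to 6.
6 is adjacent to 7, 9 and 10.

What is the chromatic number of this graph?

1 and 2 are adjacent, so at least 2 colors are needed.
One proper 2-coloring: 0=blue, 1=red, 2=blue, 3=red, 4=blue, 5=blue, 6=red, 7=blue, 8=blue, 9=blue, 10=blue. No two adjacent vertices share a color.

2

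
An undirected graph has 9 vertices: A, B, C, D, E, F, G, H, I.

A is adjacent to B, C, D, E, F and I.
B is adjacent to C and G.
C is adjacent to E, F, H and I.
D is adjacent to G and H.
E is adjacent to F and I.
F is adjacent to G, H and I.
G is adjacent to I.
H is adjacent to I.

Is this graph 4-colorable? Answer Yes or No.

A, C, E, F, I are pairwise adjacent (a clique of size 5), so at least 5 colors are needed.
So 4 colors are not enough.

No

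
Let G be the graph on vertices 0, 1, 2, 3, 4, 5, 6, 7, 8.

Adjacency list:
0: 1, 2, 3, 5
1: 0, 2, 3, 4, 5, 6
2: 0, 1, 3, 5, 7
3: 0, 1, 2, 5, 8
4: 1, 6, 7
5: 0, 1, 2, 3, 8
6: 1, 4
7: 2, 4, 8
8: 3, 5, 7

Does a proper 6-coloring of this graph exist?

Yes

The chromatic number is 5. 0, 1, 2, 3, 5 are mutually adjacent (a clique of size 5), so at least 5 colors are needed.
5 colors suffice: color red → {1, 7}; color blue → {2, 4, 8}; color green → {3, 6}; color yellow → {5}; color purple → {0}.
Since 6 ≥ 5, a proper 6-coloring certainly exists.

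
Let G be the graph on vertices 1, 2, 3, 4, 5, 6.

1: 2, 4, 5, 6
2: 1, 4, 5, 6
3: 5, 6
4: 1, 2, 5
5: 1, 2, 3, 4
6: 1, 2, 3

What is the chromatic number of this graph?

1, 2, 4, 5 are pairwise adjacent (a clique of size 4), so at least 4 colors are needed.
One proper 4-coloring: 1=c, 2=b, 3=b, 4=d, 5=a, 6=a. Each edge has distinct colors on its endpoints.

4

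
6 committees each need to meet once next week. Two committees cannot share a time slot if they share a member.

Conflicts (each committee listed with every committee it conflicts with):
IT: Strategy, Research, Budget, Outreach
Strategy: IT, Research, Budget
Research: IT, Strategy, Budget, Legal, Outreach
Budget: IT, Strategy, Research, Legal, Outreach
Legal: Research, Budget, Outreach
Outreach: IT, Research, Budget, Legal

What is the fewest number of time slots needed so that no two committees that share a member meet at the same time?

4

Research, Budget, Legal, Outreach all conflict with each other, so at least 4 time slots are needed.
4 time slots suffice: time slot 1 → {Research}; time slot 2 → {Budget}; time slot 3 → {IT, Legal}; time slot 4 → {Strategy, Outreach}. No two conflicting committees share a time slot.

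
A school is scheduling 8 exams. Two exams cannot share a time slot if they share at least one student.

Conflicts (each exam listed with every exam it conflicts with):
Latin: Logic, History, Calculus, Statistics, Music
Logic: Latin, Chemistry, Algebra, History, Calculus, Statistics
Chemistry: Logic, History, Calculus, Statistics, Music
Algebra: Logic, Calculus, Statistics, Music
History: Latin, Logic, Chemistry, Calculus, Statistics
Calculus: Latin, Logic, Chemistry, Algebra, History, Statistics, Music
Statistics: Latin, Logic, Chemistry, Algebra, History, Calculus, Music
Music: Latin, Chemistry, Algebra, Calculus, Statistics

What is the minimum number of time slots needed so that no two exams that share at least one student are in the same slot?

Logic, Chemistry, History, Calculus, Statistics all conflict with each other, so at least 5 time slots are needed.
5 time slots suffice: time slot 1 → {Calculus}; time slot 2 → {Statistics}; time slot 3 → {Logic, Music}; time slot 4 → {Algebra, History}; time slot 5 → {Latin, Chemistry}. Each listed conflict is separated.

5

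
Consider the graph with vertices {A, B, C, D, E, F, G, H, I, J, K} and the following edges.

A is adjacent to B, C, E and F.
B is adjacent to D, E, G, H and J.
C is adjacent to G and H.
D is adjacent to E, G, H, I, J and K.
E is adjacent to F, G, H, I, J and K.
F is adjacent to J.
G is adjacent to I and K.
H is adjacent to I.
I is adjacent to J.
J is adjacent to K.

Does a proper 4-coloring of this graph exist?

The chromatic number is 4. B, D, E, H form a clique, so at least 4 colors are needed.
One proper 4-coloring: A=blue, B=green, C=red, D=blue, E=red, F=green, G=yellow, H=yellow, I=green, J=yellow, K=green.
That is already a proper 4-coloring.

Yes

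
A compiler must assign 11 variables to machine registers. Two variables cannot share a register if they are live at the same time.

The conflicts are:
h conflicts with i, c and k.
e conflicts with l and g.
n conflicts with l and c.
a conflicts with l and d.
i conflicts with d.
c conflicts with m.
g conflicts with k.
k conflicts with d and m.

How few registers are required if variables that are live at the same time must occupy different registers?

The cycle n-c-h-k-g-e-l-n has odd length 7, so it cannot be 2-colored; at least 3 registers are needed.
3 registers suffice: register 1 → {l, i, c, k}; register 2 → {h, n, g, d, m}; register 3 → {e, a}. No two conflicting variables share a register.

3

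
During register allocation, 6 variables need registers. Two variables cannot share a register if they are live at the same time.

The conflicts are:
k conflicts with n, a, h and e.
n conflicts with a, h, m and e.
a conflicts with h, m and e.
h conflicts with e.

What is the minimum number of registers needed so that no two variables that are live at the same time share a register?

5

k, n, a, h, e all conflict with each other, so at least 5 registers are needed.
A valid assignment using 5 registers: k=3, n=2, a=1, h=5, m=3, e=4. No two conflicting variables share a register.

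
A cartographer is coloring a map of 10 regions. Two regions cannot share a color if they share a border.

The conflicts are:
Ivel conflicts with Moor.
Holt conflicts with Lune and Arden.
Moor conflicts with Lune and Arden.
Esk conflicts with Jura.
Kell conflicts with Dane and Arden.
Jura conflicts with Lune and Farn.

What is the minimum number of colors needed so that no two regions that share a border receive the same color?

Kell and Dane conflict, so at least 2 colors are needed.
2 colors suffice: color 1 → {Ivel, Esk, Dane, Lune, Farn, Arden}; color 2 → {Holt, Moor, Kell, Jura}. Every pair that conflicts lands in different colors.

2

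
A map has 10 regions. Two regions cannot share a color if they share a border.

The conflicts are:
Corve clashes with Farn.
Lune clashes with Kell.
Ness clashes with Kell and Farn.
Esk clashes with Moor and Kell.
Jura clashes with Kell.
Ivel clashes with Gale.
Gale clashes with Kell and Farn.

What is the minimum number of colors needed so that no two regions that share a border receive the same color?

Ivel and Gale conflict, so at least 2 colors are needed.
2 colors suffice: Corve=2, Lune=2, Ness=2, Esk=2, Jura=2, Ivel=1, Gale=2, Moor=1, Kell=1, Farn=1. Each listed conflict is separated.

2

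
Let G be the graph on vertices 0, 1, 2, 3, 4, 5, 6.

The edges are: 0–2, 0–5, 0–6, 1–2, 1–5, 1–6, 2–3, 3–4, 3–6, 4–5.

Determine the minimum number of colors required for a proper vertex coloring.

3

The cycle 5-4-3-2-1-5 has odd length 5, so it cannot be 2-colored; at least 3 colors are needed.
One proper 3-coloring: 0=a, 1=a, 2=b, 3=a, 4=c, 5=b, 6=b. Every edge joins two different colors.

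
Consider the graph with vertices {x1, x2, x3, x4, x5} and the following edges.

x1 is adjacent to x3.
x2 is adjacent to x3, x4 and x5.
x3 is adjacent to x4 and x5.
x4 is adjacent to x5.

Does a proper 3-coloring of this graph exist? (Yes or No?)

No

x2, x3, x4, x5 are mutually adjacent (a clique of size 4), so at least 4 colors are needed.
So 3 colors are not enough.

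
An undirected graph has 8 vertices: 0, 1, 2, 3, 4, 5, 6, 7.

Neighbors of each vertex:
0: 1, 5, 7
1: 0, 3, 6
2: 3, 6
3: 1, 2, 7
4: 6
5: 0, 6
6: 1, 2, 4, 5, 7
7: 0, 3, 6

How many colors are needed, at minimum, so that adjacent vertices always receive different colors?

0 and 5 are adjacent, so at least 2 colors are needed.
2 colors suffice: color a → {0, 3, 6}; color b → {1, 2, 4, 5, 7}. No two adjacent vertices share a color.

2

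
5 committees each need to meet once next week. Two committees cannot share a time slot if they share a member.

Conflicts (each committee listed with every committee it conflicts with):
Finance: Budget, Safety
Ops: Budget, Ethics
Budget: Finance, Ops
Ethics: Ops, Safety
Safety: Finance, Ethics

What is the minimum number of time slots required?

The cycle Ops-Ethics-Safety-Finance-Budget-Ops has odd length 5, so it cannot be 2-colored; at least 3 time slots are needed.
3 time slots suffice: time slot 1 → {Budget, Safety}; time slot 2 → {Finance, Ops}; time slot 3 → {Ethics}. Every pair that conflicts lands in different time slots.

3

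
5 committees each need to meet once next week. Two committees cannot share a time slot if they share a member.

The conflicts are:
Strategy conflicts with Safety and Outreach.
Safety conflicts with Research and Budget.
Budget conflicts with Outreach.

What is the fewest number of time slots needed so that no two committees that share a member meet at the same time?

Budget and Outreach conflict, so at least 2 time slots are needed.
2 time slots suffice: time slot 1 → {Safety, Outreach}; time slot 2 → {Strategy, Research, Budget}. Each listed conflict is separated.

2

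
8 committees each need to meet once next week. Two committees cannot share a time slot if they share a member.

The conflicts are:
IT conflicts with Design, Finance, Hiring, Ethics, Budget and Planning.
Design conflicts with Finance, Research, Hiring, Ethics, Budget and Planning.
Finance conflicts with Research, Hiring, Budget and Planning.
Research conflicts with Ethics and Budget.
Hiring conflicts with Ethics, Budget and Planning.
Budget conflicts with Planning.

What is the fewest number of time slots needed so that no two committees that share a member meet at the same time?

6

IT, Design, Finance, Hiring, Budget, Planning are mutually in conflict, so at least 6 time slots are needed.
A valid assignment using 6 time slots: IT=4, Design=1, Finance=5, Research=3, Hiring=3, Ethics=2, Budget=2, Planning=6. Each listed conflict is separated.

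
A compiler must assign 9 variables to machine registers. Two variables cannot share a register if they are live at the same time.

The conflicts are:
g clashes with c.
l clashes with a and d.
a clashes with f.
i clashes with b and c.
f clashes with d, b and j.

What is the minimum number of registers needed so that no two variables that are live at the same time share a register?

l and d conflict, so at least 2 registers are needed.
A valid assignment using 2 registers: g=1, l=1, a=2, i=1, f=1, d=2, b=2, j=2, c=2. Every pair that conflicts lands in different registers.

2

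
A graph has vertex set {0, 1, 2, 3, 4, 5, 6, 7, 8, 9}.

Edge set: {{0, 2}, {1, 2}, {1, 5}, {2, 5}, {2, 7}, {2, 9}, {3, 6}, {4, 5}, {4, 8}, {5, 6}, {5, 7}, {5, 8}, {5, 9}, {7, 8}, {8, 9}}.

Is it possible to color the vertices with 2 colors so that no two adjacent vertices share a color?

1, 2, 5 form a triangle, so at least 3 colors are needed.
So 2 colors are not enough.

No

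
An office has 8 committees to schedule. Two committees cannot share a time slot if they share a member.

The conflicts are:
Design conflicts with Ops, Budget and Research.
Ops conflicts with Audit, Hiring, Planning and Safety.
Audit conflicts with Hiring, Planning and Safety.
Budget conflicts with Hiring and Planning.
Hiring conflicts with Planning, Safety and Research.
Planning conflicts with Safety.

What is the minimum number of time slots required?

5

Ops, Audit, Hiring, Planning, Safety are mutually in conflict, so at least 5 time slots are needed.
A valid assignment using 5 time slots: Design=1, Ops=3, Audit=5, Budget=3, Hiring=1, Planning=2, Safety=4, Research=2. Each listed conflict is separated.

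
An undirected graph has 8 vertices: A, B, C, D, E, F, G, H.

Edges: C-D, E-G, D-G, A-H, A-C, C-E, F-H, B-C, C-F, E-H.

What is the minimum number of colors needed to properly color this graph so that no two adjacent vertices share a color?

2

E and G are adjacent, so at least 2 colors are needed.
2 colors suffice: A=2, B=2, C=1, D=2, E=2, F=2, G=1, H=1. Each edge has distinct colors on its endpoints.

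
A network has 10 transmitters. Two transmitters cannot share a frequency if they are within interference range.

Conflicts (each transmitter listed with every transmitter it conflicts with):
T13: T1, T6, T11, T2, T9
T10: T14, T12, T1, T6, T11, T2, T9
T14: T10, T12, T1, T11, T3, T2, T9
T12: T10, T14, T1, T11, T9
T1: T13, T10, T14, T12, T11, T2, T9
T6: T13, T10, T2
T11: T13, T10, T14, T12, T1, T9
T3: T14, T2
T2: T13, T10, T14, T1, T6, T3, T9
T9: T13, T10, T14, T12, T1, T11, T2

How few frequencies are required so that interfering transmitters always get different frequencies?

6

T10, T14, T12, T1, T11, T9 all conflict with each other, so at least 6 frequencies are needed.
A valid assignment using 6 frequencies: T13=2, T10=2, T14=5, T12=6, T1=1, T6=1, T11=3, T3=1, T2=3, T9=4. Every pair that conflicts lands in different frequencies.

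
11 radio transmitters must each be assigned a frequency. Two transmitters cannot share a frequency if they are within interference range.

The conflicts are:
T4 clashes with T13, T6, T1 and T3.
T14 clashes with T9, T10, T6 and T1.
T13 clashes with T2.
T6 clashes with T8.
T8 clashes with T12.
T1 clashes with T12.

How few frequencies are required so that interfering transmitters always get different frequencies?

3

The cycle T12-T1-T14-T6-T8-T12 has odd length 5, so it cannot be 2-colored; at least 3 frequencies are needed.
3 frequencies suffice: T4=1, T14=1, T9=2, T10=2, T13=2, T2=1, T6=2, T8=1, T1=2, T12=3, T3=2. Each listed conflict is separated.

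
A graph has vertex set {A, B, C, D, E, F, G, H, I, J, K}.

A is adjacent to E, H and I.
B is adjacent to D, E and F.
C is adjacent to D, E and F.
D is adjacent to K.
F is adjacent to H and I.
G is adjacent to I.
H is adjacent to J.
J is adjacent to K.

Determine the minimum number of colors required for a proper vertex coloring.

3

The cycle E-A-I-F-B-E has odd length 5, so it cannot be 2-colored; at least 3 colors are needed.
3 colors suffice: color 1 → {A, D, F, G, J}; color 2 → {B, C, H, I, K}; color 3 → {E}. No two adjacent vertices share a color.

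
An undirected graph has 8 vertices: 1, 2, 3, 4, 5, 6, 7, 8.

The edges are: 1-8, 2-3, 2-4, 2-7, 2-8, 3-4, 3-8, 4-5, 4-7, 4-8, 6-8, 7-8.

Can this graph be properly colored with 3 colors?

No

2, 4, 7, 8 are mutually adjacent (a clique of size 4), so at least 4 colors are needed.
So 3 colors are not enough.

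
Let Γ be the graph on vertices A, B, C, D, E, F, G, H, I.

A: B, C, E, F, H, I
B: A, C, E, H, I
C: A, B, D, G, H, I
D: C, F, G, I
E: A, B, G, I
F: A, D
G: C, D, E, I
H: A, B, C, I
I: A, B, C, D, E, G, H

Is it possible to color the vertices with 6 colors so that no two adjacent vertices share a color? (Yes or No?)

The chromatic number is 5. A, B, C, H, I are pairwise adjacent (a clique of size 5), so at least 5 colors are needed.
5 colors suffice: A=2, B=4, C=3, D=4, E=3, F=1, G=2, H=5, I=1.
Since 6 ≥ 5, a proper 6-coloring certainly exists.

Yes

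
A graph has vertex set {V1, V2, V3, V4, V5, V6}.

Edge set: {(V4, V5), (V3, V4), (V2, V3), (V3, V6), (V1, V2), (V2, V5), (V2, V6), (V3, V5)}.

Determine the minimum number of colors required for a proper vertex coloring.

V2, V3, V5 form a triangle, so at least 3 colors are needed.
A valid assignment using 3 colors: V1=2, V2=1, V3=2, V4=1, V5=3, V6=3. Every edge joins two different colors.

3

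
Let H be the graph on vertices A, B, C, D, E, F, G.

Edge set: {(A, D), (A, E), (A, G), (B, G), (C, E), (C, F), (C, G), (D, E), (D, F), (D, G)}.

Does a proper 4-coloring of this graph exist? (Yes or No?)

The chromatic number is 3. A, D, E form a triangle, so at least 3 colors are needed.
3 colors suffice: color red → {B, C, D}; color blue → {E, F, G}; color green → {A}.
Since 4 ≥ 3, a proper 4-coloring certainly exists.

Yes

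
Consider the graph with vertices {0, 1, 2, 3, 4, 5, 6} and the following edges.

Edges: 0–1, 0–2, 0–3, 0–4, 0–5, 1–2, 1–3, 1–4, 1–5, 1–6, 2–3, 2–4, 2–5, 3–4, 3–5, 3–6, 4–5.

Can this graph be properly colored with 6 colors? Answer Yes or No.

Yes

The chromatic number is 6. 0, 1, 2, 3, 4, 5 are pairwise adjacent (a clique of size 6), so at least 6 colors are needed.
6 colors suffice: color red → {1}; color blue → {3}; color green → {0, 6}; color yellow → {5}; color purple → {2}; color orange → {4}.
That is already a proper 6-coloring.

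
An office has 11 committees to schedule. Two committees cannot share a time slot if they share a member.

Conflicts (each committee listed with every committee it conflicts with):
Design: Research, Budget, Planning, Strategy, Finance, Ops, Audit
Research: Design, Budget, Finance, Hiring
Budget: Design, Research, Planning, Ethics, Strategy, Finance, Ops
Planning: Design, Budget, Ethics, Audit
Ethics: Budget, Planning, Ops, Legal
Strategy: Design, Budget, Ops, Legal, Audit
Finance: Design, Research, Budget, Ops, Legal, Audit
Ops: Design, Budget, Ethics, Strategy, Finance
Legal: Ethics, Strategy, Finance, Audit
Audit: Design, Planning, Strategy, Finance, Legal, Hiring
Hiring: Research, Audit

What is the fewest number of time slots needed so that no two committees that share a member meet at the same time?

Design, Budget, Strategy, Ops are mutually in conflict, so at least 4 time slots are needed.
A valid assignment using 4 time slots: Design=1, Research=4, Budget=2, Planning=3, Ethics=1, Strategy=3, Finance=3, Ops=4, Legal=4, Audit=2, Hiring=1. No two conflicting committees share a time slot.

4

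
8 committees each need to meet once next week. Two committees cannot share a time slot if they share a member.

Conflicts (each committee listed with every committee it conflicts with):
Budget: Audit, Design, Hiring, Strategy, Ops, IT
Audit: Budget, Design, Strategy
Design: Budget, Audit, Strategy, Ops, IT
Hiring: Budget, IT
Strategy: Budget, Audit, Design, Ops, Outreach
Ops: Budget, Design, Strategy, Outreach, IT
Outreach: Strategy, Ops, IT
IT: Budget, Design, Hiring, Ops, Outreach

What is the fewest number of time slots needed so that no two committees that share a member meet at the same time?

Budget, Design, Ops, IT all conflict with each other, so at least 4 time slots are needed.
A valid assignment using 4 time slots: Budget=1, Audit=4, Design=3, Hiring=3, Strategy=2, Ops=4, Outreach=1, IT=2. No two conflicting committees share a time slot.

4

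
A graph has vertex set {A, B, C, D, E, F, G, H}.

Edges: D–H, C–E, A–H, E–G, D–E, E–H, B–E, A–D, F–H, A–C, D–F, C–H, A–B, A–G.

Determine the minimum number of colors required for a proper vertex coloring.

D, F, H are pairwise adjacent, so at least 3 colors are needed.
3 colors suffice: color 1 → {A, E, F}; color 2 → {B, G, H}; color 3 → {C, D}. Each edge has distinct colors on its endpoints.

3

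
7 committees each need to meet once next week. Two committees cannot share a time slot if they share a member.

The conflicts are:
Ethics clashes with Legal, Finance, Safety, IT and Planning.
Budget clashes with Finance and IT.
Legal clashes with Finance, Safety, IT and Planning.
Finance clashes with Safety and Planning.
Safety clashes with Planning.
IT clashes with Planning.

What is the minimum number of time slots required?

Ethics, Legal, Finance, Safety, Planning all conflict with each other, so at least 5 time slots are needed.
A valid assignment using 5 time slots: Ethics=3, Budget=1, Legal=1, Finance=4, Safety=5, IT=4, Planning=2. Each listed conflict is separated.

5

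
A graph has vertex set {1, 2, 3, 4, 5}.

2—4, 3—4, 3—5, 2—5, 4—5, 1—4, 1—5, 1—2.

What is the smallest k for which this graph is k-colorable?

1, 2, 4, 5 form a clique, so at least 4 colors are needed.
One proper 4-coloring: 1=yellow, 2=green, 3=green, 4=red, 5=blue. Every edge joins two different colors.

4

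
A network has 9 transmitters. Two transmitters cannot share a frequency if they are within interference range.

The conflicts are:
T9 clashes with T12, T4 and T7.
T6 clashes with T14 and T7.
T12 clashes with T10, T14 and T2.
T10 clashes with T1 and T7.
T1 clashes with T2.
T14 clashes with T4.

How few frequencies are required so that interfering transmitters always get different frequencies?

3

The cycle T7-T9-T12-T14-T6-T7 has odd length 5, so it cannot be 2-colored; at least 3 frequencies are needed.
3 frequencies suffice: frequency 1 → {T12, T1, T4, T7}; frequency 2 → {T9, T10, T14, T2}; frequency 3 → {T6}. Every pair that conflicts lands in different frequencies.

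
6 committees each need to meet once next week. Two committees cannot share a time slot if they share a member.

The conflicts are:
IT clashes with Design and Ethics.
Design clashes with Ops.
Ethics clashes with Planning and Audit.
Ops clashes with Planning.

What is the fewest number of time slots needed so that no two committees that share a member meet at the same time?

3

The cycle Planning-Ethics-IT-Design-Ops-Planning has odd length 5, so it cannot be 2-colored; at least 3 time slots are needed.
3 time slots suffice: time slot 1 → {Ethics, Ops}; time slot 2 → {IT, Planning, Audit}; time slot 3 → {Design}. Each listed conflict is separated.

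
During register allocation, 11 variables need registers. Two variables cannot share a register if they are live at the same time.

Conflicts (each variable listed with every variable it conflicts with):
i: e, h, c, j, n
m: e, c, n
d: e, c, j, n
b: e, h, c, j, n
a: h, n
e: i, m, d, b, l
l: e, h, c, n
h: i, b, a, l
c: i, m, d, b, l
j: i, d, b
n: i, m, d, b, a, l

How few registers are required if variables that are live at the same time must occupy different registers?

m and e conflict, so at least 2 registers are needed.
Using 2 registers: i=2, m=2, d=2, b=2, a=2, e=1, l=2, h=1, c=1, j=1, n=1. No two conflicting variables share a register.

2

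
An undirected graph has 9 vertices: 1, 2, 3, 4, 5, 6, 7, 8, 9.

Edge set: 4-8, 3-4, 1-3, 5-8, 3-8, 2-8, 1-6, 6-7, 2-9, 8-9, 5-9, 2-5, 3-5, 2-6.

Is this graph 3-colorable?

2, 5, 8, 9 form a clique, so at least 4 colors are needed.
So 3 colors are not enough.

No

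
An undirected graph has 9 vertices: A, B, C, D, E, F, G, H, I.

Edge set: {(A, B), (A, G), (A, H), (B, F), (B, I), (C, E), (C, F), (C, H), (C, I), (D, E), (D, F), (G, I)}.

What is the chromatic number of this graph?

The cycle C-H-A-B-I-C has odd length 5, so it cannot be 2-colored; at least 3 colors are needed.
3 colors suffice: color 1 → {A, C, D}; color 2 → {E, F, H, I}; color 3 → {B, G}. Each edge has distinct colors on its endpoints.

3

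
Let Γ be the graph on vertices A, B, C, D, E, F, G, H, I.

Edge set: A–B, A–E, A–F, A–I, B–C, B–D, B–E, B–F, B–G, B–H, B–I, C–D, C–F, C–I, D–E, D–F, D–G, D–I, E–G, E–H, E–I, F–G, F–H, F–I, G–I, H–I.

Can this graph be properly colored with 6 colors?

The chromatic number is 5. B, D, E, G, I are pairwise adjacent (a clique of size 5), so at least 5 colors are needed.
A valid assignment using 5 colors: A=yellow, B=red, C=purple, D=yellow, E=green, F=green, G=purple, H=yellow, I=blue.
Since 6 ≥ 5, a proper 6-coloring certainly exists.

Yes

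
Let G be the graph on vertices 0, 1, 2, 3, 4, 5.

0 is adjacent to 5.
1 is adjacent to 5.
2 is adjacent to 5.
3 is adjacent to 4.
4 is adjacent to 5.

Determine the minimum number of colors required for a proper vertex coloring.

0 and 5 are adjacent, so at least 2 colors are needed.
2 colors suffice: color red → {3, 5}; color blue → {0, 1, 2, 4}. Each edge has distinct colors on its endpoints.

2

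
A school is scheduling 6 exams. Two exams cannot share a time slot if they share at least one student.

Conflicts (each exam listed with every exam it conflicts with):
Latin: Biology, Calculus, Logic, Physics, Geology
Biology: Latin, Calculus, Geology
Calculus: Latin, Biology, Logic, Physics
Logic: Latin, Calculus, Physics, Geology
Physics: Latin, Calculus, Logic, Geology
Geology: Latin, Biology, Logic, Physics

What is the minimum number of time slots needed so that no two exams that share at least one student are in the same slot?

4

Latin, Calculus, Logic, Physics pairwise conflict, so at least 4 time slots are needed.
4 time slots suffice: time slot 1 → {Latin}; time slot 2 → {Calculus, Geology}; time slot 3 → {Biology, Physics}; time slot 4 → {Logic}. Every pair that conflicts lands in different time slots.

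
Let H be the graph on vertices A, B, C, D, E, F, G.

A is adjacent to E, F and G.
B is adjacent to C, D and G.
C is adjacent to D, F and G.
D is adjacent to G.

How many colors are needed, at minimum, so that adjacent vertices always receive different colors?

4

B, C, D, G are pairwise adjacent (a clique of size 4), so at least 4 colors are needed.
A valid assignment using 4 colors: A=blue, B=green, C=blue, D=yellow, E=red, F=red, G=red. Every edge joins two different colors.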